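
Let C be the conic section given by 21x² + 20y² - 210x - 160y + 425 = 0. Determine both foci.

Collect terms: 21(x² - 10x) + 20(y² - 8y) = -425
21(x - 5)² + 20(y - 4)² = -425 + 525 + 320 = 420
Dividing both sides by 420: (x - 5)²/20 + (y - 4)²/21 = 1
Ellipse, center (5, 4), major axis vertical; a² = 21, b² = 20.
c² = a² - b² = 21 - 20 = 1, so c = 1.
Foci lie on the vertical axis through the center: (h, k ± c).

(5, 3) and (5, 5)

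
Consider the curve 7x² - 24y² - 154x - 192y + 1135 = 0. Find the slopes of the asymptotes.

√42/12 and -√42/12

7(x² - 22x) -24(y² + 8y) = -1135
Complete the square: 7(x - 11)² -24(y + 4)² = -1135 + 847 - 384 = -672
Divide by -672: (y + 4)²/28 - (x - 11)²/96 = 1
Hyperbola, center (11, -4), transverse axis vertical; a² = 28, b² = 96.
For a vertical hyperbola the asymptotes have slope ±a/b.
Here that is ±2√7/4√6 = ±√42/12.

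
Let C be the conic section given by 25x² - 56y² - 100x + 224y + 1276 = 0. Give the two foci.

(2, -7) and (2, 11)

Rearranging, 25(x² - 4x) -56(y² - 4y) = -1276.
Complete the square: 25(x - 2)² -56(y - 2)² = -1276 + 100 - 224 = -1400
Divide by -1400: (y - 2)²/25 - (x - 2)²/56 = 1
Hyperbola, center (2, 2), transverse axis vertical; a² = 25, b² = 56.
c² = a² + b² = 25 + 56 = 81, so c = 9.
Foci lie on the vertical axis through the center: (h, k ± c).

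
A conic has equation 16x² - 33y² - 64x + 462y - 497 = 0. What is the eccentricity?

16(x² - 4x) -33(y² - 14y) = 497
Completing the square gives 16(x - 2)² -33(y - 7)² = 497 + 64 - 1617 = -1056.
Divide through by -1056 to get (y - 7)²/32 - (x - 2)²/66 = 1.
Hyperbola, center (2, 7), transverse axis vertical; a² = 32, b² = 66.
c² = a² + b² = 98, so c = 7√2.
e = c/a = 7√2/4√2 = 7/4.

e = 7/4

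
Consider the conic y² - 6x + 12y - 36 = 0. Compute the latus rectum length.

6

Only y is squared. Complete the square in y: (y + 6)² = 6(x + 12).
Vertex (-12, -6); 4p = 6 so p = 3/2. Opens right.
Latus rectum length = |4p| = 6.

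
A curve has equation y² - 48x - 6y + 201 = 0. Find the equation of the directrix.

Only y is squared. Complete the square in y: (y - 3)² = 48(x - 4).
Vertex (4, 3); 4p = 48 so p = 12. Opens right.
Directrix is the vertical line x = h − p = 4 − (12) = -8.

x = -8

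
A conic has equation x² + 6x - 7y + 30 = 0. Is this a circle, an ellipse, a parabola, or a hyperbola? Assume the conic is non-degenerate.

No xy term. Coefficients of x² and y² are A = 1, C = 0.
Exactly one squared variable ⇒ parabola.

parabola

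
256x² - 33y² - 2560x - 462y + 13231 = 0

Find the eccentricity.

e = 17/16

256(x² - 10x) -33(y² + 14y) = -13231
Completing the square gives 256(x - 5)² -33(y + 7)² = -13231 + 6400 - 1617 = -8448.
Dividing both sides by -8448: (y + 7)²/256 - (x - 5)²/33 = 1
Hyperbola, center (5, -7), transverse axis vertical; a² = 256, b² = 33.
c² = a² + b² = 289, so c = 17.
e = c/a = 17/16.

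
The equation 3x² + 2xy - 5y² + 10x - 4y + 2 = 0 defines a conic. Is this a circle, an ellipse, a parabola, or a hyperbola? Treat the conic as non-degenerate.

A = 3, B = 2, C = -5.
Discriminant B² − 4AC = 2² − 4·3·(-5) = 64.
B² − 4AC > 0 ⇒ hyperbola.

hyperbola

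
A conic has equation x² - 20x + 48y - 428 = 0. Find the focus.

Only x is squared. Complete the square in x: (x - 10)² = -48(y - 11).
Vertex (10, 11); 4p = -48 so p = -12. Opens down.
Focus is p units from the vertex along the axis: (h, k + p).

(10, -1)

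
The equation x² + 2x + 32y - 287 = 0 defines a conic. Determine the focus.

Only x is squared. Complete the square in x: (x + 1)² = -32(y - 9).
Vertex (-1, 9); 4p = -32 so p = -8. Opens down.
Focus is p units from the vertex along the axis: (h, k + p).

(-1, 1)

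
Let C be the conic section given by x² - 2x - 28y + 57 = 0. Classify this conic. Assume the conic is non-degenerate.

parabola

No xy term. Coefficients of x² and y² are A = 1, C = 0.
Exactly one squared variable ⇒ parabola.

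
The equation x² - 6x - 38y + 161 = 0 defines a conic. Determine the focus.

Only x is squared. Complete the square in x: (x - 3)² = 38(y - 4).
Vertex (3, 4); 4p = 38 so p = 19/2. Opens up.
Focus is p units from the vertex along the axis: (h, k + p).

(3, 27/2)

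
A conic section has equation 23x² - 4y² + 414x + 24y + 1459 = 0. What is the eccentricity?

Group: 23(x² + 18x) -4(y² - 6y) = -1459
Completing the square gives 23(x + 9)² -4(y - 3)² = -1459 + 1863 - 36 = 368.
Divide by 368: (x + 9)²/16 - (y - 3)²/92 = 1
Hyperbola, center (-9, 3), transverse axis horizontal; a² = 16, b² = 92.
c² = a² + b² = 108, so c = 6√3.
e = c/a = 6√3/4 = 3√3/2.

e = 3√3/2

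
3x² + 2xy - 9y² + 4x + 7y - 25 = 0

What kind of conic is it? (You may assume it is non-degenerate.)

hyperbola

A = 3, B = 2, C = -9.
Discriminant B² − 4AC = 2² − 4·3·(-9) = 112.
B² − 4AC > 0 ⇒ hyperbola.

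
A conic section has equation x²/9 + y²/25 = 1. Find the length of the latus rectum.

Center (0, 0). The larger denominator 25 sits under the y-term, so the major axis is vertical; a² = 25, b² = 9.
Latus rectum length = 2b²/a = 2·9/5 = 18/5.

18/5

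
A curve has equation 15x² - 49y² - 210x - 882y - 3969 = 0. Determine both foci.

(-1, -9) and (15, -9)

Group: 15(x² - 14x) -49(y² + 18y) = 3969
Complete the square: 15(x - 7)² -49(y + 9)² = 3969 + 735 - 3969 = 735
Dividing both sides by 735: (x - 7)²/49 - (y + 9)²/15 = 1
Hyperbola, center (7, -9), transverse axis horizontal; a² = 49, b² = 15.
c² = a² + b² = 49 + 15 = 64, so c = 8.
Foci lie on the horizontal axis through the center: (h ± c, k).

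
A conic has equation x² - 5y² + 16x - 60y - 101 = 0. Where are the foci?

(-8, -6 - 3√2) and (-8, -6 + 3√2)

Collect terms: (x² + 16x) -5(y² + 12y) = 101
Complete the square in x and y: (x + 8)² -5(y + 6)² = 101 + 64 - 180 = -15
Dividing both sides by -15: (y + 6)²/3 - (x + 8)²/15 = 1
Hyperbola, center (-8, -6), transverse axis vertical; a² = 3, b² = 15.
c² = a² + b² = 3 + 15 = 18, so c = 3√2.
Foci lie on the vertical axis through the center: (h, k ± c).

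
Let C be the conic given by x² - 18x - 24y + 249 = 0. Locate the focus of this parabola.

Only x is squared. Complete the square in x: (x - 9)² = 24(y - 7).
Vertex (9, 7); 4p = 24 so p = 6. Opens up.
Focus is p units from the vertex along the axis: (h, k + p).

(9, 13)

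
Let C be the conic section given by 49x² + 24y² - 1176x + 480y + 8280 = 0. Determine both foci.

Rearranging, 49(x² - 24x) + 24(y² + 20y) = -8280.
Complete the square in x and y: 49(x - 12)² + 24(y + 10)² = -8280 + 7056 + 2400 = 1176
Dividing both sides by 1176: (x - 12)²/24 + (y + 10)²/49 = 1
Ellipse, center (12, -10), major axis vertical; a² = 49, b² = 24.
c² = a² - b² = 49 - 24 = 25, so c = 5.
Foci lie on the vertical axis through the center: (h, k ± c).

(12, -15) and (12, -5)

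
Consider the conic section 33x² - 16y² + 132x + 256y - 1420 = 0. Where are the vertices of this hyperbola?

Collect terms: 33(x² + 4x) -16(y² - 16y) = 1420
Complete the square in x and y: 33(x + 2)² -16(y - 8)² = 1420 + 132 - 1024 = 528
Divide by 528: (x + 2)²/16 - (y - 8)²/33 = 1
Hyperbola, center (-2, 8), transverse axis horizontal; a² = 16, b² = 33.
a = 4. Vertices at (h ± a, k).

(-6, 8) and (2, 8)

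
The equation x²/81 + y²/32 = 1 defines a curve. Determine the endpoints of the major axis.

(-9, 0) and (9, 0)

Center (0, 0). The larger denominator 81 sits under the x-term, so the major axis is horizontal; a² = 81, b² = 32.
a = 9. Vertices at (h ± a, k).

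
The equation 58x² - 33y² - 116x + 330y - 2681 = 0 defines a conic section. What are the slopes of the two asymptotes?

Group the x- and y-terms: 58(x² - 2x) -33(y² - 10y) = 2681
Complete the square in x and y: 58(x - 1)² -33(y - 5)² = 2681 + 58 - 825 = 1914
Divide through by 1914 to get (x - 1)²/33 - (y - 5)²/58 = 1.
Hyperbola, center (1, 5), transverse axis horizontal; a² = 33, b² = 58.
For a horizontal hyperbola the asymptotes have slope ±b/a.
Here that is ±√58/√33 = ±√1914/33.

√1914/33 and -√1914/33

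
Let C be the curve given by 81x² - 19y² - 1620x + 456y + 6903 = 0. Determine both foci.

(10, 2) and (10, 22)

Collect terms: 81(x² - 20x) -19(y² - 24y) = -6903
Completing the square gives 81(x - 10)² -19(y - 12)² = -6903 + 8100 - 2736 = -1539.
Divide by -1539: (y - 12)²/81 - (x - 10)²/19 = 1
Hyperbola, center (10, 12), transverse axis vertical; a² = 81, b² = 19.
c² = a² + b² = 81 + 19 = 100, so c = 10.
Foci lie on the vertical axis through the center: (h, k ± c).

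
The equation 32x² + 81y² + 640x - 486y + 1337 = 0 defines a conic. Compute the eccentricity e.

e = 7/9

Rearranging, 32(x² + 20x) + 81(y² - 6y) = -1337.
32(x + 10)² + 81(y - 3)² = -1337 + 3200 + 729 = 2592
Dividing both sides by 2592: (x + 10)²/81 + (y - 3)²/32 = 1
Ellipse, center (-10, 3), major axis horizontal; a² = 81, b² = 32.
c² = a² - b² = 49, so c = 7.
e = c/a = 7/9.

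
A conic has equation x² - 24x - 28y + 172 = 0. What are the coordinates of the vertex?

Only x is squared. Complete the square in x: (x - 12)² = 28(y - 1).
Vertex (12, 1); 4p = 28 so p = 7. Opens up.

(12, 1)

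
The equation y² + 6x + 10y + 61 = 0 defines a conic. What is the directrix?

Only y is squared. Complete the square in y: (y + 5)² = -6(x + 6).
Vertex (-6, -5); 4p = -6 so p = -3/2. Opens left.
Directrix is the vertical line x = h − p = -6 − (-3/2) = -9/2.

x = -9/2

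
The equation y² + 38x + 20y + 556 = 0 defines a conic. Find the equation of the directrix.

x = -5/2

Only y is squared. Complete the square in y: (y + 10)² = -38(x + 12).
Vertex (-12, -10); 4p = -38 so p = -19/2. Opens left.
Directrix is the vertical line x = h − p = -12 − (-19/2) = -5/2.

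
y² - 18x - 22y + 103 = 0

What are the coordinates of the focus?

Only y is squared. Complete the square in y: (y - 11)² = 18(x + 1).
Vertex (-1, 11); 4p = 18 so p = 9/2. Opens right.
Focus is p units from the vertex along the axis: (h + p, k).

(7/2, 11)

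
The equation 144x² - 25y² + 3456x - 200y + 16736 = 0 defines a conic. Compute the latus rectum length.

Collect terms: 144(x² + 24x) -25(y² + 8y) = -16736
Completing the square gives 144(x + 12)² -25(y + 4)² = -16736 + 20736 - 400 = 3600.
Divide through by 3600 to get (x + 12)²/25 - (y + 4)²/144 = 1.
Hyperbola, center (-12, -4), transverse axis horizontal; a² = 25, b² = 144.
Latus rectum length = 2b²/a = 2·144/5 = 288/5.

288/5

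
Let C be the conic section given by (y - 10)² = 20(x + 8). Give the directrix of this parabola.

x = -13

Vertex (-8, 10); 4p = 20 so p = 5. Opens right.
Directrix is the vertical line x = h − p = -8 − (5) = -13.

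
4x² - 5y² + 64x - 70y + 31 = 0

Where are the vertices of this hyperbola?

Rearranging, 4(x² + 16x) -5(y² + 14y) = -31.
4(x + 8)² -5(y + 7)² = -31 + 256 - 245 = -20
Divide by -20: (y + 7)²/4 - (x + 8)²/5 = 1
Hyperbola, center (-8, -7), transverse axis vertical; a² = 4, b² = 5.
a = 2. Vertices at (h, k ± a).

(-8, -9) and (-8, -5)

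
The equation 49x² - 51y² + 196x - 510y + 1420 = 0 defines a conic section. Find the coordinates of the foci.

(-2, -15) and (-2, 5)

Group the x- and y-terms: 49(x² + 4x) -51(y² + 10y) = -1420
Complete the square in x and y: 49(x + 2)² -51(y + 5)² = -1420 + 196 - 1275 = -2499
Divide through by -2499 to get (y + 5)²/49 - (x + 2)²/51 = 1.
Hyperbola, center (-2, -5), transverse axis vertical; a² = 49, b² = 51.
c² = a² + b² = 49 + 51 = 100, so c = 10.
Foci lie on the vertical axis through the center: (h, k ± c).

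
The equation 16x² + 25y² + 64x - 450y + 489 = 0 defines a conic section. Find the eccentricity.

Group: 16(x² + 4x) + 25(y² - 18y) = -489
16(x + 2)² + 25(y - 9)² = -489 + 64 + 2025 = 1600
Dividing both sides by 1600: (x + 2)²/100 + (y - 9)²/64 = 1
Ellipse, center (-2, 9), major axis horizontal; a² = 100, b² = 64.
c² = a² - b² = 36, so c = 6.
e = c/a = 6/10 = 3/5.

e = 3/5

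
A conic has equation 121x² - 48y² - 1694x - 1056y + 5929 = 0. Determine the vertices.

(7, -22) and (7, 0)

121(x² - 14x) -48(y² + 22y) = -5929
121(x - 7)² -48(y + 11)² = -5929 + 5929 - 5808 = -5808
Dividing both sides by -5808: (y + 11)²/121 - (x - 7)²/48 = 1
Hyperbola, center (7, -11), transverse axis vertical; a² = 121, b² = 48.
a = 11. Vertices at (h, k ± a).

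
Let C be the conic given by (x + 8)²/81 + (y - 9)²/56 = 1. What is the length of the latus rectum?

Center (-8, 9). The larger denominator 81 sits under the x-term, so the major axis is horizontal; a² = 81, b² = 56.
Latus rectum length = 2b²/a = 2·56/9 = 112/9.

112/9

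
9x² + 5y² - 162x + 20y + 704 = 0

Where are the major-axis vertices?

Group the x- and y-terms: 9(x² - 18x) + 5(y² + 4y) = -704
9(x - 9)² + 5(y + 2)² = -704 + 729 + 20 = 45
Divide through by 45 to get (x - 9)²/5 + (y + 2)²/9 = 1.
Ellipse, center (9, -2), major axis vertical; a² = 9, b² = 5.
a = 3. Vertices at (h, k ± a).

(9, -5) and (9, 1)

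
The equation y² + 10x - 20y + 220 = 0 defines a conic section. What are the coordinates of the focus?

Only y is squared. Complete the square in y: (y - 10)² = -10(x + 12).
Vertex (-12, 10); 4p = -10 so p = -5/2. Opens left.
Focus is p units from the vertex along the axis: (h + p, k).

(-29/2, 10)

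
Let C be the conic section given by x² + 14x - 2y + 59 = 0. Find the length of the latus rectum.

Only x is squared. Complete the square in x: (x + 7)² = 2(y - 5).
Vertex (-7, 5); 4p = 2 so p = 1/2. Opens up.
Latus rectum length = |4p| = 2.

2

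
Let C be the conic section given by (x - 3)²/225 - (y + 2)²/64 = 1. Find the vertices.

Center (3, -2). The positive term is the x-term, so the transverse axis is horizontal; a² = 225, b² = 64.
a = 15. Vertices at (h ± a, k).

(-12, -2) and (18, -2)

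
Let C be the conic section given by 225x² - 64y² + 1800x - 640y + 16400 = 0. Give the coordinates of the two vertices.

(-4, -20) and (-4, 10)

225(x² + 8x) -64(y² + 10y) = -16400
Complete the square: 225(x + 4)² -64(y + 5)² = -16400 + 3600 - 1600 = -14400
Divide by -14400: (y + 5)²/225 - (x + 4)²/64 = 1
Hyperbola, center (-4, -5), transverse axis vertical; a² = 225, b² = 64.
a = 15. Vertices at (h, k ± a).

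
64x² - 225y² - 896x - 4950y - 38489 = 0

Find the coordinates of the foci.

Collect terms: 64(x² - 14x) -225(y² + 22y) = 38489
Completing the square gives 64(x - 7)² -225(y + 11)² = 38489 + 3136 - 27225 = 14400.
Divide through by 14400 to get (x - 7)²/225 - (y + 11)²/64 = 1.
Hyperbola, center (7, -11), transverse axis horizontal; a² = 225, b² = 64.
c² = a² + b² = 225 + 64 = 289, so c = 17.
Foci lie on the horizontal axis through the center: (h ± c, k).

(-10, -11) and (24, -11)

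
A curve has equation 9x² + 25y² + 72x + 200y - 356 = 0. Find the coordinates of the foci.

(-12, -4) and (4, -4)

Group the x- and y-terms: 9(x² + 8x) + 25(y² + 8y) = 356
9(x + 4)² + 25(y + 4)² = 356 + 144 + 400 = 900
Dividing both sides by 900: (x + 4)²/100 + (y + 4)²/36 = 1
Ellipse, center (-4, -4), major axis horizontal; a² = 100, b² = 36.
c² = a² - b² = 100 - 36 = 64, so c = 8.
Foci lie on the horizontal axis through the center: (h ± c, k).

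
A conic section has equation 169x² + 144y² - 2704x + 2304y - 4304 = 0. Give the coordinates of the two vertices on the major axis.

(8, -21) and (8, 5)

169(x² - 16x) + 144(y² + 16y) = 4304
Complete the square: 169(x - 8)² + 144(y + 8)² = 4304 + 10816 + 9216 = 24336
Dividing both sides by 24336: (x - 8)²/144 + (y + 8)²/169 = 1
Ellipse, center (8, -8), major axis vertical; a² = 169, b² = 144.
a = 13. Vertices at (h, k ± a).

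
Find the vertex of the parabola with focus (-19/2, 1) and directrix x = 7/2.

The vertex is the midpoint between the focus and the directrix along the axis of symmetry.
Axis is horizontal (directrix is vertical). Vertex x-coordinate = (-19/2 + 7/2)/2 = -3; y-coordinate = 1.

(-3, 1)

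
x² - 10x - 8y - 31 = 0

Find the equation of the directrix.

y = -9

Only x is squared. Complete the square in x: (x - 5)² = 8(y + 7).
Vertex (5, -7); 4p = 8 so p = 2. Opens up.
Directrix is the horizontal line y = k − p = -7 − (2) = -9.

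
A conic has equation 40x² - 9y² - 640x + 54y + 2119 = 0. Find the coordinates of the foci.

Rearranging, 40(x² - 16x) -9(y² - 6y) = -2119.
40(x - 8)² -9(y - 3)² = -2119 + 2560 - 81 = 360
Dividing both sides by 360: (x - 8)²/9 - (y - 3)²/40 = 1
Hyperbola, center (8, 3), transverse axis horizontal; a² = 9, b² = 40.
c² = a² + b² = 9 + 40 = 49, so c = 7.
Foci lie on the horizontal axis through the center: (h ± c, k).

(1, 3) and (15, 3)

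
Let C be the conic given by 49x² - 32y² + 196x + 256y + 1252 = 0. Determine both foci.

(-2, -5) and (-2, 13)

Rearranging, 49(x² + 4x) -32(y² - 8y) = -1252.
Complete the square: 49(x + 2)² -32(y - 4)² = -1252 + 196 - 512 = -1568
Divide by -1568: (y - 4)²/49 - (x + 2)²/32 = 1
Hyperbola, center (-2, 4), transverse axis vertical; a² = 49, b² = 32.
c² = a² + b² = 49 + 32 = 81, so c = 9.
Foci lie on the vertical axis through the center: (h, k ± c).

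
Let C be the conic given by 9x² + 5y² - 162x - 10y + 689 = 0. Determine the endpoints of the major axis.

(9, -2) and (9, 4)

Group: 9(x² - 18x) + 5(y² - 2y) = -689
Completing the square gives 9(x - 9)² + 5(y - 1)² = -689 + 729 + 5 = 45.
Divide through by 45 to get (x - 9)²/5 + (y - 1)²/9 = 1.
Ellipse, center (9, 1), major axis vertical; a² = 9, b² = 5.
a = 3. Vertices at (h, k ± a).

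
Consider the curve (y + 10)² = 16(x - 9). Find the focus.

Vertex (9, -10); 4p = 16 so p = 4. Opens right.
Focus is p units from the vertex along the axis: (h + p, k).

(13, -10)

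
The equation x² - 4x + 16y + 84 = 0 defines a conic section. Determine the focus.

(2, -9)

Only x is squared. Complete the square in x: (x - 2)² = -16(y + 5).
Vertex (2, -5); 4p = -16 so p = -4. Opens down.
Focus is p units from the vertex along the axis: (h, k + p).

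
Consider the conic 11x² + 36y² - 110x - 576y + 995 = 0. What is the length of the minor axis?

Collect terms: 11(x² - 10x) + 36(y² - 16y) = -995
Complete the square in x and y: 11(x - 5)² + 36(y - 8)² = -995 + 275 + 2304 = 1584
Divide by 1584: (x - 5)²/144 + (y - 8)²/44 = 1
Ellipse, center (5, 8), major axis horizontal; a² = 144, b² = 44.
b² = 44 so b = 2√11; the minor axis has length 2b = 4√11.

4√11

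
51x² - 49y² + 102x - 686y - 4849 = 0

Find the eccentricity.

e = 10/7

Group: 51(x² + 2x) -49(y² + 14y) = 4849
51(x + 1)² -49(y + 7)² = 4849 + 51 - 2401 = 2499
Divide through by 2499 to get (x + 1)²/49 - (y + 7)²/51 = 1.
Hyperbola, center (-1, -7), transverse axis horizontal; a² = 49, b² = 51.
c² = a² + b² = 100, so c = 10.
e = c/a = 10/7.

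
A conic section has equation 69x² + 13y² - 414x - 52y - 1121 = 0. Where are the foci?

(3, 2 - 4√7) and (3, 2 + 4√7)

Group: 69(x² - 6x) + 13(y² - 4y) = 1121
Completing the square gives 69(x - 3)² + 13(y - 2)² = 1121 + 621 + 52 = 1794.
Divide through by 1794 to get (x - 3)²/26 + (y - 2)²/138 = 1.
Ellipse, center (3, 2), major axis vertical; a² = 138, b² = 26.
c² = a² - b² = 138 - 26 = 112, so c = 4√7.
Foci lie on the vertical axis through the center: (h, k ± c).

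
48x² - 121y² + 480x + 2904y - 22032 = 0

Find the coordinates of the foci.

(-18, 12) and (8, 12)

Rearranging, 48(x² + 10x) -121(y² - 24y) = 22032.
Complete the square in x and y: 48(x + 5)² -121(y - 12)² = 22032 + 1200 - 17424 = 5808
Divide by 5808: (x + 5)²/121 - (y - 12)²/48 = 1
Hyperbola, center (-5, 12), transverse axis horizontal; a² = 121, b² = 48.
c² = a² + b² = 121 + 48 = 169, so c = 13.
Foci lie on the horizontal axis through the center: (h ± c, k).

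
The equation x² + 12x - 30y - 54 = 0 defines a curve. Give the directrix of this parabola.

y = -21/2

Only x is squared. Complete the square in x: (x + 6)² = 30(y + 3).
Vertex (-6, -3); 4p = 30 so p = 15/2. Opens up.
Directrix is the horizontal line y = k − p = -3 − (15/2) = -21/2.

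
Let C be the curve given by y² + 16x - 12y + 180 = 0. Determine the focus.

Only y is squared. Complete the square in y: (y - 6)² = -16(x + 9).
Vertex (-9, 6); 4p = -16 so p = -4. Opens left.
Focus is p units from the vertex along the axis: (h + p, k).

(-13, 6)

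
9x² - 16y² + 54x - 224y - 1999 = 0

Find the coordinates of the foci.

(-18, -7) and (12, -7)

9(x² + 6x) -16(y² + 14y) = 1999
Complete the square in x and y: 9(x + 3)² -16(y + 7)² = 1999 + 81 - 784 = 1296
Dividing both sides by 1296: (x + 3)²/144 - (y + 7)²/81 = 1
Hyperbola, center (-3, -7), transverse axis horizontal; a² = 144, b² = 81.
c² = a² + b² = 144 + 81 = 225, so c = 15.
Foci lie on the horizontal axis through the center: (h ± c, k).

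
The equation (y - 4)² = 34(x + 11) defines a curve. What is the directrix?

Vertex (-11, 4); 4p = 34 so p = 17/2. Opens right.
Directrix is the vertical line x = h − p = -11 − (17/2) = -39/2.

x = -39/2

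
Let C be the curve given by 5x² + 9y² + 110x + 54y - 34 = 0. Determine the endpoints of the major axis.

Rearranging, 5(x² + 22x) + 9(y² + 6y) = 34.
Completing the square gives 5(x + 11)² + 9(y + 3)² = 34 + 605 + 81 = 720.
Divide through by 720 to get (x + 11)²/144 + (y + 3)²/80 = 1.
Ellipse, center (-11, -3), major axis horizontal; a² = 144, b² = 80.
a = 12. Vertices at (h ± a, k).

(-23, -3) and (1, -3)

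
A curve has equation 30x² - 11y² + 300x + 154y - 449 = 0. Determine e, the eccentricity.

e = √451/11

Collect terms: 30(x² + 10x) -11(y² - 14y) = 449
Completing the square gives 30(x + 5)² -11(y - 7)² = 449 + 750 - 539 = 660.
Divide through by 660 to get (x + 5)²/22 - (y - 7)²/60 = 1.
Hyperbola, center (-5, 7), transverse axis horizontal; a² = 22, b² = 60.
c² = a² + b² = 82, so c = √82.
e = c/a = √82/√22 = √451/11.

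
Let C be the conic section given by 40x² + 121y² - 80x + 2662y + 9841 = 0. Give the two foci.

Group: 40(x² - 2x) + 121(y² + 22y) = -9841
Complete the square in x and y: 40(x - 1)² + 121(y + 11)² = -9841 + 40 + 14641 = 4840
Divide through by 4840 to get (x - 1)²/121 + (y + 11)²/40 = 1.
Ellipse, center (1, -11), major axis horizontal; a² = 121, b² = 40.
c² = a² - b² = 121 - 40 = 81, so c = 9.
Foci lie on the horizontal axis through the center: (h ± c, k).

(-8, -11) and (10, -11)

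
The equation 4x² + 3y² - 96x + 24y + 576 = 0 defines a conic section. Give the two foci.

4(x² - 24x) + 3(y² + 8y) = -576
Complete the square: 4(x - 12)² + 3(y + 4)² = -576 + 576 + 48 = 48
Divide by 48: (x - 12)²/12 + (y + 4)²/16 = 1
Ellipse, center (12, -4), major axis vertical; a² = 16, b² = 12.
c² = a² - b² = 16 - 12 = 4, so c = 2.
Foci lie on the vertical axis through the center: (h, k ± c).

(12, -6) and (12, -2)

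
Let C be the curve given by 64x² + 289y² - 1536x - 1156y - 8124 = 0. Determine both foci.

(-3, 2) and (27, 2)

64(x² - 24x) + 289(y² - 4y) = 8124
Complete the square: 64(x - 12)² + 289(y - 2)² = 8124 + 9216 + 1156 = 18496
Dividing both sides by 18496: (x - 12)²/289 + (y - 2)²/64 = 1
Ellipse, center (12, 2), major axis horizontal; a² = 289, b² = 64.
c² = a² - b² = 289 - 64 = 225, so c = 15.
Foci lie on the horizontal axis through the center: (h ± c, k).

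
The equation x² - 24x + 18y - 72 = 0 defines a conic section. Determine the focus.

(12, 15/2)

Only x is squared. Complete the square in x: (x - 12)² = -18(y - 12).
Vertex (12, 12); 4p = -18 so p = -9/2. Opens down.
Focus is p units from the vertex along the axis: (h, k + p).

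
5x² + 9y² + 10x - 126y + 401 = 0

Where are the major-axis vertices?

Group the x- and y-terms: 5(x² + 2x) + 9(y² - 14y) = -401
Completing the square gives 5(x + 1)² + 9(y - 7)² = -401 + 5 + 441 = 45.
Dividing both sides by 45: (x + 1)²/9 + (y - 7)²/5 = 1
Ellipse, center (-1, 7), major axis horizontal; a² = 9, b² = 5.
a = 3. Vertices at (h ± a, k).

(-4, 7) and (2, 7)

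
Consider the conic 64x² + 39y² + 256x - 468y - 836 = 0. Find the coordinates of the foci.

(-2, 1) and (-2, 11)

64(x² + 4x) + 39(y² - 12y) = 836
Complete the square in x and y: 64(x + 2)² + 39(y - 6)² = 836 + 256 + 1404 = 2496
Divide by 2496: (x + 2)²/39 + (y - 6)²/64 = 1
Ellipse, center (-2, 6), major axis vertical; a² = 64, b² = 39.
c² = a² - b² = 64 - 39 = 25, so c = 5.
Foci lie on the vertical axis through the center: (h, k ± c).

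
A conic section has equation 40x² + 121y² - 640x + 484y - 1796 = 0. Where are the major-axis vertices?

(-3, -2) and (19, -2)

Group: 40(x² - 16x) + 121(y² + 4y) = 1796
Complete the square: 40(x - 8)² + 121(y + 2)² = 1796 + 2560 + 484 = 4840
Dividing both sides by 4840: (x - 8)²/121 + (y + 2)²/40 = 1
Ellipse, center (8, -2), major axis horizontal; a² = 121, b² = 40.
a = 11. Vertices at (h ± a, k).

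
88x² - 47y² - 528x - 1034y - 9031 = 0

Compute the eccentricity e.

e = 3√705/47

Rearranging, 88(x² - 6x) -47(y² + 22y) = 9031.
Completing the square gives 88(x - 3)² -47(y + 11)² = 9031 + 792 - 5687 = 4136.
Divide by 4136: (x - 3)²/47 - (y + 11)²/88 = 1
Hyperbola, center (3, -11), transverse axis horizontal; a² = 47, b² = 88.
c² = a² + b² = 135, so c = 3√15.
e = c/a = 3√15/√47 = 3√705/47.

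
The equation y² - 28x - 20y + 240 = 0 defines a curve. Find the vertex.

Only y is squared. Complete the square in y: (y - 10)² = 28(x - 5).
Vertex (5, 10); 4p = 28 so p = 7. Opens right.

(5, 10)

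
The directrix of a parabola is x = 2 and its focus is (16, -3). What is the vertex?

(9, -3)

The vertex is the midpoint between the focus and the directrix along the axis of symmetry.
Axis is horizontal (directrix is vertical). Vertex x-coordinate = (16 + 2)/2 = 9; y-coordinate = -3.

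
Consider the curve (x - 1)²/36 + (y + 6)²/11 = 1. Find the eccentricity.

Center (1, -6). The larger denominator 36 sits under the x-term, so the major axis is horizontal; a² = 36, b² = 11.
c² = a² - b² = 25, so c = 5.
e = c/a = 5/6.

e = 5/6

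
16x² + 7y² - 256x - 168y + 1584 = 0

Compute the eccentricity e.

Group the x- and y-terms: 16(x² - 16x) + 7(y² - 24y) = -1584
Complete the square in x and y: 16(x - 8)² + 7(y - 12)² = -1584 + 1024 + 1008 = 448
Divide through by 448 to get (x - 8)²/28 + (y - 12)²/64 = 1.
Ellipse, center (8, 12), major axis vertical; a² = 64, b² = 28.
c² = a² - b² = 36, so c = 6.
e = c/a = 6/8 = 3/4.

e = 3/4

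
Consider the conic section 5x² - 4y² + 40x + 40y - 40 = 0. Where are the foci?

(-7, 5) and (-1, 5)

Rearranging, 5(x² + 8x) -4(y² - 10y) = 40.
Complete the square in x and y: 5(x + 4)² -4(y - 5)² = 40 + 80 - 100 = 20
Divide through by 20 to get (x + 4)²/4 - (y - 5)²/5 = 1.
Hyperbola, center (-4, 5), transverse axis horizontal; a² = 4, b² = 5.
c² = a² + b² = 4 + 5 = 9, so c = 3.
Foci lie on the horizontal axis through the center: (h ± c, k).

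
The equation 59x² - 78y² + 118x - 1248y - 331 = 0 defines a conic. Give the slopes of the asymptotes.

√4602/78 and -√4602/78

Group: 59(x² + 2x) -78(y² + 16y) = 331
Complete the square in x and y: 59(x + 1)² -78(y + 8)² = 331 + 59 - 4992 = -4602
Dividing both sides by -4602: (y + 8)²/59 - (x + 1)²/78 = 1
Hyperbola, center (-1, -8), transverse axis vertical; a² = 59, b² = 78.
For a vertical hyperbola the asymptotes have slope ±a/b.
Here that is ±√59/√78 = ±√4602/78.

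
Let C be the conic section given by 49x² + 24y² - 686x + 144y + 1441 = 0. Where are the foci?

(7, -8) and (7, 2)

Group the x- and y-terms: 49(x² - 14x) + 24(y² + 6y) = -1441
Completing the square gives 49(x - 7)² + 24(y + 3)² = -1441 + 2401 + 216 = 1176.
Dividing both sides by 1176: (x - 7)²/24 + (y + 3)²/49 = 1
Ellipse, center (7, -3), major axis vertical; a² = 49, b² = 24.
c² = a² - b² = 49 - 24 = 25, so c = 5.
Foci lie on the vertical axis through the center: (h, k ± c).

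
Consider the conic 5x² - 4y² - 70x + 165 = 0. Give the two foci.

5(x² - 14x) -4y² = -165
Complete the square in x and y: 5(x - 7)² -4y² = -165 + 245 + 0 = 80
Dividing both sides by 80: (x - 7)²/16 - y²/20 = 1
Hyperbola, center (7, 0), transverse axis horizontal; a² = 16, b² = 20.
c² = a² + b² = 16 + 20 = 36, so c = 6.
Foci lie on the horizontal axis through the center: (h ± c, k).

(1, 0) and (13, 0)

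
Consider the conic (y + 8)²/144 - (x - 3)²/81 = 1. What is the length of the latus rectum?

27/2

Center (3, -8). The positive term is the y-term, so the transverse axis is vertical; a² = 144, b² = 81.
Latus rectum length = 2b²/a = 2·81/12 = 27/2.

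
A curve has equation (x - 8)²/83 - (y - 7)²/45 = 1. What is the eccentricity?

e = 8√166/83

Center (8, 7). The positive term is the x-term, so the transverse axis is horizontal; a² = 83, b² = 45.
c² = a² + b² = 128, so c = 8√2.
e = c/a = 8√2/√83 = 8√166/83.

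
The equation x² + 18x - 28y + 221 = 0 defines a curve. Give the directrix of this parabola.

y = -2

Only x is squared. Complete the square in x: (x + 9)² = 28(y - 5).
Vertex (-9, 5); 4p = 28 so p = 7. Opens up.
Directrix is the horizontal line y = k − p = 5 − (7) = -2.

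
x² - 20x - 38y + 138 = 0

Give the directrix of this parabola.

y = -17/2

Only x is squared. Complete the square in x: (x - 10)² = 38(y - 1).
Vertex (10, 1); 4p = 38 so p = 19/2. Opens up.
Directrix is the horizontal line y = k − p = 1 − (19/2) = -17/2.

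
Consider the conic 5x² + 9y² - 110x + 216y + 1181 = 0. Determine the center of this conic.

(11, -12)

Rearranging, 5(x² - 22x) + 9(y² + 24y) = -1181.
5(x - 11)² + 9(y + 12)² = -1181 + 605 + 1296 = 720
Divide through by 720 to get (x - 11)²/144 + (y + 12)²/80 = 1.
Ellipse with center (11, -12).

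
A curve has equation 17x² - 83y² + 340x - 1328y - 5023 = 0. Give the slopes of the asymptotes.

√1411/83 and -√1411/83

17(x² + 20x) -83(y² + 16y) = 5023
Completing the square gives 17(x + 10)² -83(y + 8)² = 5023 + 1700 - 5312 = 1411.
Divide by 1411: (x + 10)²/83 - (y + 8)²/17 = 1
Hyperbola, center (-10, -8), transverse axis horizontal; a² = 83, b² = 17.
For a horizontal hyperbola the asymptotes have slope ±b/a.
Here that is ±√17/√83 = ±√1411/83.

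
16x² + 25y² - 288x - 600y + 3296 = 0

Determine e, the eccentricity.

e = 3/5

Collect terms: 16(x² - 18x) + 25(y² - 24y) = -3296
Completing the square gives 16(x - 9)² + 25(y - 12)² = -3296 + 1296 + 3600 = 1600.
Divide by 1600: (x - 9)²/100 + (y - 12)²/64 = 1
Ellipse, center (9, 12), major axis horizontal; a² = 100, b² = 64.
c² = a² - b² = 36, so c = 6.
e = c/a = 6/10 = 3/5.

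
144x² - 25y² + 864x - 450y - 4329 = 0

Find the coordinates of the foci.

Group: 144(x² + 6x) -25(y² + 18y) = 4329
144(x + 3)² -25(y + 9)² = 4329 + 1296 - 2025 = 3600
Divide by 3600: (x + 3)²/25 - (y + 9)²/144 = 1
Hyperbola, center (-3, -9), transverse axis horizontal; a² = 25, b² = 144.
c² = a² + b² = 25 + 144 = 169, so c = 13.
Foci lie on the horizontal axis through the center: (h ± c, k).

(-16, -9) and (10, -9)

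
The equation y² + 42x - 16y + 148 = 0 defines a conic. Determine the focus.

Only y is squared. Complete the square in y: (y - 8)² = -42(x + 2).
Vertex (-2, 8); 4p = -42 so p = -21/2. Opens left.
Focus is p units from the vertex along the axis: (h + p, k).

(-25/2, 8)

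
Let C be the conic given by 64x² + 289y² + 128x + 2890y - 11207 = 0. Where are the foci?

(-16, -5) and (14, -5)

Rearranging, 64(x² + 2x) + 289(y² + 10y) = 11207.
Complete the square: 64(x + 1)² + 289(y + 5)² = 11207 + 64 + 7225 = 18496
Dividing both sides by 18496: (x + 1)²/289 + (y + 5)²/64 = 1
Ellipse, center (-1, -5), major axis horizontal; a² = 289, b² = 64.
c² = a² - b² = 289 - 64 = 225, so c = 15.
Foci lie on the horizontal axis through the center: (h ± c, k).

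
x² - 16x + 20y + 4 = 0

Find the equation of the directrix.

y = 8

Only x is squared. Complete the square in x: (x - 8)² = -20(y - 3).
Vertex (8, 3); 4p = -20 so p = -5. Opens down.
Directrix is the horizontal line y = k − p = 3 − (-5) = 8.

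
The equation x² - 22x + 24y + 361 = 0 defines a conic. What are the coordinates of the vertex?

Only x is squared. Complete the square in x: (x - 11)² = -24(y + 10).
Vertex (11, -10); 4p = -24 so p = -6. Opens down.

(11, -10)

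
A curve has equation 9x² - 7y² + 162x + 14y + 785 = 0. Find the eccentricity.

9(x² + 18x) -7(y² - 2y) = -785
Completing the square gives 9(x + 9)² -7(y - 1)² = -785 + 729 - 7 = -63.
Divide through by -63 to get (y - 1)²/9 - (x + 9)²/7 = 1.
Hyperbola, center (-9, 1), transverse axis vertical; a² = 9, b² = 7.
c² = a² + b² = 16, so c = 4.
e = c/a = 4/3.

e = 4/3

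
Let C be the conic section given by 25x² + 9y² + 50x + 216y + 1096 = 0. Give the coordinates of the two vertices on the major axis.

(-1, -17) and (-1, -7)

Collect terms: 25(x² + 2x) + 9(y² + 24y) = -1096
Complete the square: 25(x + 1)² + 9(y + 12)² = -1096 + 25 + 1296 = 225
Divide through by 225 to get (x + 1)²/9 + (y + 12)²/25 = 1.
Ellipse, center (-1, -12), major axis vertical; a² = 25, b² = 9.
a = 5. Vertices at (h, k ± a).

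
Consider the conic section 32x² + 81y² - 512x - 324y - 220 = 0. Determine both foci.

Group: 32(x² - 16x) + 81(y² - 4y) = 220
Completing the square gives 32(x - 8)² + 81(y - 2)² = 220 + 2048 + 324 = 2592.
Dividing both sides by 2592: (x - 8)²/81 + (y - 2)²/32 = 1
Ellipse, center (8, 2), major axis horizontal; a² = 81, b² = 32.
c² = a² - b² = 81 - 32 = 49, so c = 7.
Foci lie on the horizontal axis through the center: (h ± c, k).

(1, 2) and (15, 2)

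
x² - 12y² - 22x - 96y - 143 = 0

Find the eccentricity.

e = √39/6

Group: (x² - 22x) -12(y² + 8y) = 143
(x - 11)² -12(y + 4)² = 143 + 121 - 192 = 72
Divide by 72: (x - 11)²/72 - (y + 4)²/6 = 1
Hyperbola, center (11, -4), transverse axis horizontal; a² = 72, b² = 6.
c² = a² + b² = 78, so c = √78.
e = c/a = √78/6√2 = √39/6.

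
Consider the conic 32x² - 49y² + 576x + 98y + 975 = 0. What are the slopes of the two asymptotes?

Group the x- and y-terms: 32(x² + 18x) -49(y² - 2y) = -975
Completing the square gives 32(x + 9)² -49(y - 1)² = -975 + 2592 - 49 = 1568.
Dividing both sides by 1568: (x + 9)²/49 - (y - 1)²/32 = 1
Hyperbola, center (-9, 1), transverse axis horizontal; a² = 49, b² = 32.
For a horizontal hyperbola the asymptotes have slope ±b/a.
Here that is ±4√2/7.

4√2/7 and -4√2/7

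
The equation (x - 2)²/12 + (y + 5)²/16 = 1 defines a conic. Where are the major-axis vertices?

(2, -9) and (2, -1)

Center (2, -5). The larger denominator 16 sits under the y-term, so the major axis is vertical; a² = 16, b² = 12.
a = 4. Vertices at (h, k ± a).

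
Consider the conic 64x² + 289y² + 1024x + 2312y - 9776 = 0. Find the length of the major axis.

34

Collect terms: 64(x² + 16x) + 289(y² + 8y) = 9776
Complete the square: 64(x + 8)² + 289(y + 4)² = 9776 + 4096 + 4624 = 18496
Divide by 18496: (x + 8)²/289 + (y + 4)²/64 = 1
Ellipse, center (-8, -4), major axis horizontal; a² = 289, b² = 64.
a² = 289 so a = 17; the major axis has length 2a = 34.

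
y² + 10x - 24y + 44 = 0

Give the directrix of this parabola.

Only y is squared. Complete the square in y: (y - 12)² = -10(x - 10).
Vertex (10, 12); 4p = -10 so p = -5/2. Opens left.
Directrix is the vertical line x = h − p = 10 − (-5/2) = 25/2.

x = 25/2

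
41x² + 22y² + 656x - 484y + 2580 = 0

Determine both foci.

Group the x- and y-terms: 41(x² + 16x) + 22(y² - 22y) = -2580
Complete the square: 41(x + 8)² + 22(y - 11)² = -2580 + 2624 + 2662 = 2706
Dividing both sides by 2706: (x + 8)²/66 + (y - 11)²/123 = 1
Ellipse, center (-8, 11), major axis vertical; a² = 123, b² = 66.
c² = a² - b² = 123 - 66 = 57, so c = √57.
Foci lie on the vertical axis through the center: (h, k ± c).

(-8, 11 - √57) and (-8, 11 + √57)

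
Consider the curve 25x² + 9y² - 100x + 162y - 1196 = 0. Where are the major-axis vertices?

(2, -24) and (2, 6)

25(x² - 4x) + 9(y² + 18y) = 1196
Complete the square in x and y: 25(x - 2)² + 9(y + 9)² = 1196 + 100 + 729 = 2025
Divide through by 2025 to get (x - 2)²/81 + (y + 9)²/225 = 1.
Ellipse, center (2, -9), major axis vertical; a² = 225, b² = 81.
a = 15. Vertices at (h, k ± a).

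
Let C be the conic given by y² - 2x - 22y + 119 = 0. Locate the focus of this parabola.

(-1/2, 11)

Only y is squared. Complete the square in y: (y - 11)² = 2(x + 1).
Vertex (-1, 11); 4p = 2 so p = 1/2. Opens right.
Focus is p units from the vertex along the axis: (h + p, k).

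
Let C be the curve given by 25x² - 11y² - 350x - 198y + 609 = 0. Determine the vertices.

(7, -14) and (7, -4)

Group the x- and y-terms: 25(x² - 14x) -11(y² + 18y) = -609
Complete the square: 25(x - 7)² -11(y + 9)² = -609 + 1225 - 891 = -275
Divide through by -275 to get (y + 9)²/25 - (x - 7)²/11 = 1.
Hyperbola, center (7, -9), transverse axis vertical; a² = 25, b² = 11.
a = 5. Vertices at (h, k ± a).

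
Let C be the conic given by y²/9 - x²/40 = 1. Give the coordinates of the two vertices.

Center (0, 0). The positive term is the y-term, so the transverse axis is vertical; a² = 9, b² = 40.
a = 3. Vertices at (h, k ± a).

(0, -3) and (0, 3)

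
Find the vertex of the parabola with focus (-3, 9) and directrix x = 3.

The vertex is the midpoint between the focus and the directrix along the axis of symmetry.
Axis is horizontal (directrix is vertical). Vertex x-coordinate = (-3 + 3)/2 = 0; y-coordinate = 9.

(0, 9)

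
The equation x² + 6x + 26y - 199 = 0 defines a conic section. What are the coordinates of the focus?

(-3, 3/2)

Only x is squared. Complete the square in x: (x + 3)² = -26(y - 8).
Vertex (-3, 8); 4p = -26 so p = -13/2. Opens down.
Focus is p units from the vertex along the axis: (h, k + p).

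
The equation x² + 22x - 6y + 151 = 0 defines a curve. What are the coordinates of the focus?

Only x is squared. Complete the square in x: (x + 11)² = 6(y - 5).
Vertex (-11, 5); 4p = 6 so p = 3/2. Opens up.
Focus is p units from the vertex along the axis: (h, k + p).

(-11, 13/2)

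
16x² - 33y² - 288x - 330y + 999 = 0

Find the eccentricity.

16(x² - 18x) -33(y² + 10y) = -999
Complete the square: 16(x - 9)² -33(y + 5)² = -999 + 1296 - 825 = -528
Divide through by -528 to get (y + 5)²/16 - (x - 9)²/33 = 1.
Hyperbola, center (9, -5), transverse axis vertical; a² = 16, b² = 33.
c² = a² + b² = 49, so c = 7.
e = c/a = 7/4.

e = 7/4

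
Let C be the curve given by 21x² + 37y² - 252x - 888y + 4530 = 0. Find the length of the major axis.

Group: 21(x² - 12x) + 37(y² - 24y) = -4530
Complete the square in x and y: 21(x - 6)² + 37(y - 12)² = -4530 + 756 + 5328 = 1554
Dividing both sides by 1554: (x - 6)²/74 + (y - 12)²/42 = 1
Ellipse, center (6, 12), major axis horizontal; a² = 74, b² = 42.
a² = 74 so a = √74; the major axis has length 2a = 2√74.

2√74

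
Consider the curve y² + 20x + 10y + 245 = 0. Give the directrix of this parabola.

x = -6

Only y is squared. Complete the square in y: (y + 5)² = -20(x + 11).
Vertex (-11, -5); 4p = -20 so p = -5. Opens left.
Directrix is the vertical line x = h − p = -11 − (-5) = -6.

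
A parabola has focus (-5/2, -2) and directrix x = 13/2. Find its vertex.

(2, -2)

The vertex is the midpoint between the focus and the directrix along the axis of symmetry.
Axis is horizontal (directrix is vertical). Vertex x-coordinate = (-5/2 + 13/2)/2 = 2; y-coordinate = -2.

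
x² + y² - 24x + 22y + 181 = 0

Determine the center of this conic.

(12, -11)

(x² - 24x) + (y² + 22y) = -181
Complete the square in x and y: (x - 12)² + (y + 11)² = -181 + 144 + 121 = 84
So (x - 12)² + (y + 11)² = 84.
Circle centered at (12, -11) with r² = 84.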